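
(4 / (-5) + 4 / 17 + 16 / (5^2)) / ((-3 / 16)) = -512 / 1275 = -0.40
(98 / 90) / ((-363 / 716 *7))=-5012 / 16335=-0.31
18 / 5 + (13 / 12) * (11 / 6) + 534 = 539.59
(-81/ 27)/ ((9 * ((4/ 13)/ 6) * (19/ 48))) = -312/ 19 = -16.42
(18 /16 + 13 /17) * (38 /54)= 4883 /3672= 1.33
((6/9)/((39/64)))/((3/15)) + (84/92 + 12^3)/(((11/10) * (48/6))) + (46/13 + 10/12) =2220713/10764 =206.31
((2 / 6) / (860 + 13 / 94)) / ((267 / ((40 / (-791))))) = -3760 / 51227733123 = -0.00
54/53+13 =743/53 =14.02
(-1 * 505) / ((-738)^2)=-505 / 544644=-0.00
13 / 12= 1.08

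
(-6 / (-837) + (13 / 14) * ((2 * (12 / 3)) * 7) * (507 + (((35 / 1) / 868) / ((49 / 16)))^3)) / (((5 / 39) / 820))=1773023347021780984 / 10514644077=168624190.61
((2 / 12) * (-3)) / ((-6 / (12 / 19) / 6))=6 / 19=0.32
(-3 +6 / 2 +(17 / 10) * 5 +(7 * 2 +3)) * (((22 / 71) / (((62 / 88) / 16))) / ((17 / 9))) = 209088 / 2201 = 95.00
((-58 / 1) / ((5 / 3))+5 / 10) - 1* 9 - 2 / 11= -4783 / 110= -43.48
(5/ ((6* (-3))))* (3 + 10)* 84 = -910/ 3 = -303.33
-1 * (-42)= 42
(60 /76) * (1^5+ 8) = 135 /19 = 7.11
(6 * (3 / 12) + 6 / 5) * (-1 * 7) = -18.90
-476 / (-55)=476 / 55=8.65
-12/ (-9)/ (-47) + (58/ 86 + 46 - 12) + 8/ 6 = 218143/ 6063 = 35.98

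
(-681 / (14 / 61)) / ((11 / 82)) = -22119.23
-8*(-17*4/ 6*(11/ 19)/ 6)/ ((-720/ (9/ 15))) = -187/ 25650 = -0.01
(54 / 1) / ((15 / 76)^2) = 34656 / 25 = 1386.24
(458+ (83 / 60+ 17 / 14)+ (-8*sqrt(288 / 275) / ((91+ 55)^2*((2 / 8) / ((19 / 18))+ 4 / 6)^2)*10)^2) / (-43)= -158174171665018232587 / 14766661340509483020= -10.71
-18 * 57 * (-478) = 490428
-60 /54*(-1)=10 /9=1.11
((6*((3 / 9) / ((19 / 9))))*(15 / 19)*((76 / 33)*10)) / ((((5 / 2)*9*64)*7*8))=5 / 23408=0.00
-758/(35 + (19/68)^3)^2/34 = -2204163289088/121263681496441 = -0.02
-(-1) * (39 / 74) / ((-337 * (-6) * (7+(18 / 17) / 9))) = 221 / 6034996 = 0.00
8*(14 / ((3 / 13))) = 1456 / 3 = 485.33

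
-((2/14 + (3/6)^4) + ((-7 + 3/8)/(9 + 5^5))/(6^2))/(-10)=259421/12636288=0.02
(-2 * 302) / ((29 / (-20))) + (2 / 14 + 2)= 84995 / 203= 418.69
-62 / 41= -1.51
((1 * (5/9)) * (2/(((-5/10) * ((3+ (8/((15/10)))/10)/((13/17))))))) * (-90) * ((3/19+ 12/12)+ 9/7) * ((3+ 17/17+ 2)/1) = 76050000/119833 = 634.63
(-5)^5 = -3125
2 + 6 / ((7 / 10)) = 74 / 7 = 10.57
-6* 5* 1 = -30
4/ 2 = 2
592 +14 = 606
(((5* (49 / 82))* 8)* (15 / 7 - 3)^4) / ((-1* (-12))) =2160 / 2009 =1.08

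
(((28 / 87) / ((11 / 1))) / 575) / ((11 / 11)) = 28 / 550275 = 0.00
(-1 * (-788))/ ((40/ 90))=1773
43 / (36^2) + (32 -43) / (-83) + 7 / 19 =0.53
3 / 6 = 1 / 2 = 0.50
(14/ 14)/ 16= 1/ 16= 0.06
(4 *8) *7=224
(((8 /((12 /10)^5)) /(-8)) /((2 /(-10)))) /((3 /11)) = 171875 /23328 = 7.37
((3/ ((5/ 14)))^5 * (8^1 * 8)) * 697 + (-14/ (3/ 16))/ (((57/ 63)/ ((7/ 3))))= 332302810892192/ 178125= 1865559640.10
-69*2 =-138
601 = 601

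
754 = 754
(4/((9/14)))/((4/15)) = 70/3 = 23.33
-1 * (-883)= 883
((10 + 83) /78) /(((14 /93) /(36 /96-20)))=-155.44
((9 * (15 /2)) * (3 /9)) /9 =5 /2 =2.50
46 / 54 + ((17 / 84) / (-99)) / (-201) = 1423901 / 1671516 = 0.85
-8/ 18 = -4/ 9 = -0.44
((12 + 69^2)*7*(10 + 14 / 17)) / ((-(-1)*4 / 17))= 1536906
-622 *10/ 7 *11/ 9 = -68420/ 63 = -1086.03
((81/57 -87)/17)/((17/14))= -4.15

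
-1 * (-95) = 95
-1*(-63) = 63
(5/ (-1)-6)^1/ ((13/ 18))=-198/ 13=-15.23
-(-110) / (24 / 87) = 1595 / 4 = 398.75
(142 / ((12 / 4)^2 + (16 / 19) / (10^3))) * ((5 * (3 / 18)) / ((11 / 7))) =5901875 / 705441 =8.37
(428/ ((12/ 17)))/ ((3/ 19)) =34561/ 9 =3840.11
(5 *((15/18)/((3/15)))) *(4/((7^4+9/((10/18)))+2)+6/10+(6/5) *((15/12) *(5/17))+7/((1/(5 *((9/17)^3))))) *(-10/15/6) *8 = -11581324025/100284156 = -115.49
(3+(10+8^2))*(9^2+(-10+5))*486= 2844072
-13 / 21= -0.62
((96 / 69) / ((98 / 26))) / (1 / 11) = 4576 / 1127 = 4.06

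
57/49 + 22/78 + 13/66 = 23015/14014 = 1.64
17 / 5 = 3.40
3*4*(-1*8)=-96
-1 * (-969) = 969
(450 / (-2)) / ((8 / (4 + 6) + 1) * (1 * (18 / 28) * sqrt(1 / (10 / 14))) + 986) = -776475000 / 3402679439 + 182250 * sqrt(35) / 3402679439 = -0.23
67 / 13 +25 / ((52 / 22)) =409 / 26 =15.73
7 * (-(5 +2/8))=-147/4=-36.75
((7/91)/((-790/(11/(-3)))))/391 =11/12046710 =0.00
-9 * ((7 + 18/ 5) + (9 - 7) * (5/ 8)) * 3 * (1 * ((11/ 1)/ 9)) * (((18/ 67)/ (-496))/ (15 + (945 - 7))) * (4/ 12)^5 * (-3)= -869/ 316700960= -0.00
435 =435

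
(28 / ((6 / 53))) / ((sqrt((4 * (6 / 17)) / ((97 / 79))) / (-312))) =-19292 * sqrt(781626) / 237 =-71966.17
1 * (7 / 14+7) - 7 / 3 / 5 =211 / 30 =7.03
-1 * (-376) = 376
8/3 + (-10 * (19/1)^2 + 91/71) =-768089/213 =-3606.05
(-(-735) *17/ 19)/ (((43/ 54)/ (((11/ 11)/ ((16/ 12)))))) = 1012095/ 1634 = 619.40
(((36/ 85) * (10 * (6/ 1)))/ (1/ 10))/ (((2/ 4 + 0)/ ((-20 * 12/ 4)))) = -518400/ 17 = -30494.12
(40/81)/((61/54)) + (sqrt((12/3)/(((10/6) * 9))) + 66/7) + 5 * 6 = 2 * sqrt(15)/15 + 51068/1281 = 40.38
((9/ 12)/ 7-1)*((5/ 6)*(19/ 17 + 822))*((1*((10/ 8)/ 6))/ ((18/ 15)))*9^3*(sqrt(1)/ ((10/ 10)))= -168665625/ 2176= -77511.78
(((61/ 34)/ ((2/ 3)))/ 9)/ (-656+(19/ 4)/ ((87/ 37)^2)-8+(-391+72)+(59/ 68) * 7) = -153903/ 502374052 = -0.00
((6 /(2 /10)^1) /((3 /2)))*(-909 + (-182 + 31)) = -21200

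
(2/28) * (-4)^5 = -512/7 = -73.14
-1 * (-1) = 1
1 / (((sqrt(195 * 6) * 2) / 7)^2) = 49 / 4680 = 0.01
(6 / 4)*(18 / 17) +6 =129 / 17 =7.59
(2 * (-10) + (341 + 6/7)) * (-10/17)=-22530/119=-189.33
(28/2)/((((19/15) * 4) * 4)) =105/152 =0.69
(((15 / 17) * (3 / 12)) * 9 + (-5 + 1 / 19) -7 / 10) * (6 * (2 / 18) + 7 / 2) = -118285 / 7752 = -15.26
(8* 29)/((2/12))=1392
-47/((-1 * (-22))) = -47/22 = -2.14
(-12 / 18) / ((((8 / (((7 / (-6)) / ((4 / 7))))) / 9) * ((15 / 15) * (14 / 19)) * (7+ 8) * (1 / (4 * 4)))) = 133 / 60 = 2.22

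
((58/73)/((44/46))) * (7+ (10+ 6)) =15341/803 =19.10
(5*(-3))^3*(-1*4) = 13500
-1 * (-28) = 28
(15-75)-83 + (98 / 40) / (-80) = -228849 / 1600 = -143.03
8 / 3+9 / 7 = 3.95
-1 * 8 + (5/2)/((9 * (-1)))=-149/18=-8.28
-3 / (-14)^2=-3 / 196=-0.02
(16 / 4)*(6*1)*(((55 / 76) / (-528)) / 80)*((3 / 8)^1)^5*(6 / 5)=-729 / 199229440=-0.00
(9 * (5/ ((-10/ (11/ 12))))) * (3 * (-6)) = 297/ 4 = 74.25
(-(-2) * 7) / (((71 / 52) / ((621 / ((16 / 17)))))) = 960687 / 142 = 6765.40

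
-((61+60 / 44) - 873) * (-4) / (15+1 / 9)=-80253 / 374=-214.58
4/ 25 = 0.16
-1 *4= -4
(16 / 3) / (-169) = -16 / 507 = -0.03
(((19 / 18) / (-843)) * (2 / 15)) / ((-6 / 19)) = 361 / 682830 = 0.00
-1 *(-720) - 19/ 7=5021/ 7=717.29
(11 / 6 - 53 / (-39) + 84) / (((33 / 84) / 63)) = 1999494 / 143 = 13982.48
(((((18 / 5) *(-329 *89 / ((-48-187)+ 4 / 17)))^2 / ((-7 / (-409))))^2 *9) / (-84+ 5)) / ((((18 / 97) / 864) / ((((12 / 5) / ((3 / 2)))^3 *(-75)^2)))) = -4248619242914602878688457894474822320128 / 2505324672882789875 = -1695835788830461098275.68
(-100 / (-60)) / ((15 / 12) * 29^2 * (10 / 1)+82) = 10 / 63567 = 0.00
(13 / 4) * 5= 65 / 4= 16.25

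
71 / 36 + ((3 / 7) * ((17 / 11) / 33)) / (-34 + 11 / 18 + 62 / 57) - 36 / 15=-721520813 / 1684225620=-0.43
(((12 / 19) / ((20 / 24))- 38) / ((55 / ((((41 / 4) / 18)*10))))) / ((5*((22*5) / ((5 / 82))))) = -1769 / 4138200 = -0.00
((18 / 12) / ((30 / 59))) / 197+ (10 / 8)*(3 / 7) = 3797 / 6895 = 0.55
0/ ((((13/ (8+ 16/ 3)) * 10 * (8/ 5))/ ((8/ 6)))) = 0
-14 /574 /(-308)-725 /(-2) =4577651 /12628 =362.50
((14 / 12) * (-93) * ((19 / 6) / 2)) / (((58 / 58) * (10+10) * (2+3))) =-4123 / 2400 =-1.72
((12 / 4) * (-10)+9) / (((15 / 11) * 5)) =-77 / 25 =-3.08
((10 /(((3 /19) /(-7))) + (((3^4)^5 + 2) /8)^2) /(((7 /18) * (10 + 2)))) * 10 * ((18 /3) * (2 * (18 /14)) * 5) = 31402133396470889058.96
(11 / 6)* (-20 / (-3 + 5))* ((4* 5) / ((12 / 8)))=-2200 / 9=-244.44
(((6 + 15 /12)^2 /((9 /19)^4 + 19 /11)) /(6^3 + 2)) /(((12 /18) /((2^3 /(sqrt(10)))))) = 3616798713*sqrt(10) /22220914400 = 0.51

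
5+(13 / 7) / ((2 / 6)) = 74 / 7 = 10.57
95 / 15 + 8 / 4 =25 / 3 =8.33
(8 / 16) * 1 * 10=5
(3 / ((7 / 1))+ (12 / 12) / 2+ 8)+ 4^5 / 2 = 7293 / 14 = 520.93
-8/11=-0.73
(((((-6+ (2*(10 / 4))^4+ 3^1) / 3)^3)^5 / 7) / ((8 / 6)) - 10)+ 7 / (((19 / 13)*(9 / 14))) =6025598260257374243925833000000000.00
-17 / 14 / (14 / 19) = -323 / 196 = -1.65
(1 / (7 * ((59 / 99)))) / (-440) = -0.00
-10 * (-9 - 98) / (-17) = -1070 / 17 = -62.94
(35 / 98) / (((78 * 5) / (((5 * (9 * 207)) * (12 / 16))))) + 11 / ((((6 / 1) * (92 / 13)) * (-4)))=1272457 / 200928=6.33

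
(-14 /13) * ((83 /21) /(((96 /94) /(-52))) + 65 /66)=42701 /198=215.66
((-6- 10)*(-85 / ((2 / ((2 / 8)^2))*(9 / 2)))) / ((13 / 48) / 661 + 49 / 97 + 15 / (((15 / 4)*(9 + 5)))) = 610393840 / 51140289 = 11.94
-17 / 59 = -0.29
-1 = -1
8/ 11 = 0.73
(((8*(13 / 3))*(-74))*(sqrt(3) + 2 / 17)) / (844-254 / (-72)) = -7104*sqrt(3) / 2347-14208 / 39899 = -5.60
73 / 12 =6.08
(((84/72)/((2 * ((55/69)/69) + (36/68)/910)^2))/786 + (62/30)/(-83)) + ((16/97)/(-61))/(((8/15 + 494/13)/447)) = 2197885779565112040217582/848802018192661167719235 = 2.59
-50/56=-25/28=-0.89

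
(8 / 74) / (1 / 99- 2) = -396 / 7289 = -0.05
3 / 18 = 1 / 6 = 0.17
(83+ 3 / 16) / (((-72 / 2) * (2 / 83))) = -110473 / 1152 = -95.90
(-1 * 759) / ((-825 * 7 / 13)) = 299 / 175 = 1.71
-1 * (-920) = 920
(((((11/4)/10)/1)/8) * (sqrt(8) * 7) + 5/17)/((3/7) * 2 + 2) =7/68 + 539 * sqrt(2)/3200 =0.34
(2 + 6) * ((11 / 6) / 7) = 2.10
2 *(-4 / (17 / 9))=-72 / 17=-4.24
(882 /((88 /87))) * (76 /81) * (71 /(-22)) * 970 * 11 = -929710565 /33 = -28173047.42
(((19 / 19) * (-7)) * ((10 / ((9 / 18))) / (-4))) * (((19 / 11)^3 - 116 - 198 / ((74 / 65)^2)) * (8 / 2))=-67247623170 / 1822139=-36905.87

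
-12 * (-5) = 60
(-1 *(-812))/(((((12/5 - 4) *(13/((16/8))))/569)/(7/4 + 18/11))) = -86052715/572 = -150441.81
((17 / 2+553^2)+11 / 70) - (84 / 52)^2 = 1808896007 / 5915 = 305815.05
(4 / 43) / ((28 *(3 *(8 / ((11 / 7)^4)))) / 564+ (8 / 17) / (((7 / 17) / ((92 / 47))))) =4816889 / 125957406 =0.04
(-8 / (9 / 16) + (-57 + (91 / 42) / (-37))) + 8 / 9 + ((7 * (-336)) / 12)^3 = -557190873 / 74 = -7529606.39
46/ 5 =9.20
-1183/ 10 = -118.30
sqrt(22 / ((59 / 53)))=sqrt(68794) / 59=4.45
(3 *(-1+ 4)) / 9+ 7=8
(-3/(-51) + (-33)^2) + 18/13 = 240988/221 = 1090.44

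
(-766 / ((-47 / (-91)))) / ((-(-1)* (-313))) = 69706 / 14711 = 4.74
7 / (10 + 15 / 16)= 16 / 25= 0.64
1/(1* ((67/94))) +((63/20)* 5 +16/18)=43517/2412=18.04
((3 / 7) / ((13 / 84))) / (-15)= -12 / 65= -0.18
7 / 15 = 0.47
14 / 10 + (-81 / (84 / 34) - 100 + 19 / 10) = -4532 / 35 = -129.49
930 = 930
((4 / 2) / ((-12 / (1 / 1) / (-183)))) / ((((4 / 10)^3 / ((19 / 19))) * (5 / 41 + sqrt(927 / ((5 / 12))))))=-7815625 / 299189104 + 38452875 * sqrt(1545) / 149594552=10.08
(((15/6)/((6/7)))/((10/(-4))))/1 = -7/6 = -1.17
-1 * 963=-963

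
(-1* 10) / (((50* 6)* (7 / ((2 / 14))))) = -1 / 1470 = -0.00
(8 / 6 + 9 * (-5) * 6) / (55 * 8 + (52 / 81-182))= -10881 / 10475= -1.04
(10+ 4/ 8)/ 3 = 7/ 2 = 3.50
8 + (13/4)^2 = 297/16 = 18.56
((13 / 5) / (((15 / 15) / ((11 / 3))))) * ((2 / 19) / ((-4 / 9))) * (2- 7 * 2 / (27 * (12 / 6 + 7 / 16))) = -10351 / 2565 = -4.04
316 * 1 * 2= 632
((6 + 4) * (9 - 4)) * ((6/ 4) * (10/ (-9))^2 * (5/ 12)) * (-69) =-71875/ 27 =-2662.04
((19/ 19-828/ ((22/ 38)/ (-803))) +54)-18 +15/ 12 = 4593897/ 4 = 1148474.25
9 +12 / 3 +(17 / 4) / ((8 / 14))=327 / 16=20.44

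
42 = 42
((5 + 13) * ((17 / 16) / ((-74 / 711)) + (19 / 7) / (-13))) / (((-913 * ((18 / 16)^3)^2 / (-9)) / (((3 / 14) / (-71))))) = 9194807296 / 3341327658669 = 0.00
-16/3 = -5.33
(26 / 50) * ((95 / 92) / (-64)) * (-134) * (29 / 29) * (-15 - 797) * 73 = -245239631 / 3680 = -66641.20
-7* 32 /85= -224 /85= -2.64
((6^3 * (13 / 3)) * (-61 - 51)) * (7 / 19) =-733824 / 19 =-38622.32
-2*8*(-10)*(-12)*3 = -5760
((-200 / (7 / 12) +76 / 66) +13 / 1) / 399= -75931 / 92169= -0.82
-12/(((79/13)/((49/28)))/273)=-74529/79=-943.41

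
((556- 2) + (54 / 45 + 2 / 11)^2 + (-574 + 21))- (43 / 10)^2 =-7541 / 484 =-15.58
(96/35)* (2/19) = 192/665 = 0.29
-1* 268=-268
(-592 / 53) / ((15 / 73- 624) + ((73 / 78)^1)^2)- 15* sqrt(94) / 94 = -1.53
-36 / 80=-9 / 20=-0.45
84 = 84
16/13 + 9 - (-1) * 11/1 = 276/13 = 21.23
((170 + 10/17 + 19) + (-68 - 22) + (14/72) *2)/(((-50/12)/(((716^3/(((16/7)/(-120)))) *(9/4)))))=88432457917608/85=1040381857854.21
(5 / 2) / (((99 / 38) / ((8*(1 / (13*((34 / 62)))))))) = 23560 / 21879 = 1.08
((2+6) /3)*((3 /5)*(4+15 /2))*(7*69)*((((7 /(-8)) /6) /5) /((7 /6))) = -11109 /50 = -222.18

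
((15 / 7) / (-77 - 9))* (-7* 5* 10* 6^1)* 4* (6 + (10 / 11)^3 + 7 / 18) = 85532500 / 57233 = 1494.46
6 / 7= 0.86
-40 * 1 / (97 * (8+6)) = -0.03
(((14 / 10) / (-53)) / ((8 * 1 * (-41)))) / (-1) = -0.00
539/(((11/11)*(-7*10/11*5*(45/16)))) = -6776/1125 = -6.02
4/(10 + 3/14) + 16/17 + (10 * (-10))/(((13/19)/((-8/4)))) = 713840/2431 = 293.64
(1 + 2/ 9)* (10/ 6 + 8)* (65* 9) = 20735/ 3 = 6911.67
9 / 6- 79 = -155 / 2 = -77.50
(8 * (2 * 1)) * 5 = 80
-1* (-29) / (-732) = -29 / 732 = -0.04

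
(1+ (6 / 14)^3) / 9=370 / 3087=0.12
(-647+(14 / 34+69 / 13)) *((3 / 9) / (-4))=47241 / 884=53.44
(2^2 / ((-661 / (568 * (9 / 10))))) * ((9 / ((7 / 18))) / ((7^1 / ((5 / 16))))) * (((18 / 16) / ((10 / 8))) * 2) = -931662 / 161945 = -5.75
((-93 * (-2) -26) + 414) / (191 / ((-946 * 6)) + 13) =3258024 / 73597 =44.27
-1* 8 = -8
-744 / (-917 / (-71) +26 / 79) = -1391032 / 24763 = -56.17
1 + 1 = 2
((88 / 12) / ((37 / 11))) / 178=121 / 9879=0.01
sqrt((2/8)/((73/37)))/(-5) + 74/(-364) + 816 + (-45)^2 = 517025/182 - sqrt(2701)/730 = 2840.73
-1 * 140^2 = -19600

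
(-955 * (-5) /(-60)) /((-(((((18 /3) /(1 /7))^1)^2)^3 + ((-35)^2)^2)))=955 /65886388428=0.00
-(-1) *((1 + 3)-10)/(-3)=2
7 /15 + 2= 37 /15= 2.47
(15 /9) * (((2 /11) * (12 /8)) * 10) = 50 /11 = 4.55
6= 6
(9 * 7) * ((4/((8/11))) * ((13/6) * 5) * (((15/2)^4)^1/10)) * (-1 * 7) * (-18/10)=1915538625/128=14965145.51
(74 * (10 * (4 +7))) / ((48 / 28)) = 14245 / 3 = 4748.33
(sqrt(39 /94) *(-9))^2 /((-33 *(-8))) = 1053 /8272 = 0.13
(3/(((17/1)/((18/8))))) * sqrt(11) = 27 * sqrt(11)/68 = 1.32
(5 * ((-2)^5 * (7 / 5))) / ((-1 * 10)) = 112 / 5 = 22.40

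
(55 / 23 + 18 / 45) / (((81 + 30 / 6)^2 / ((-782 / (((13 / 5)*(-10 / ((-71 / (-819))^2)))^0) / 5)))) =-5457 / 92450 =-0.06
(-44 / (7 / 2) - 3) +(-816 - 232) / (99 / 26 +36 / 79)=-326993 / 1251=-261.39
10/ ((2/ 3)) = 15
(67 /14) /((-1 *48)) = -67 /672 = -0.10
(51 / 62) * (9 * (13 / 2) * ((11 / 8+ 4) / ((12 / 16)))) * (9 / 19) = 769743 / 4712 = 163.36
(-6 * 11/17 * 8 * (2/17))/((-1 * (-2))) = -528/289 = -1.83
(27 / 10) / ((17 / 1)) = 27 / 170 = 0.16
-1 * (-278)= 278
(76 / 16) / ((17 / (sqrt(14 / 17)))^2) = 133 / 9826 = 0.01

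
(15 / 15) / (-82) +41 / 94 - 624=-1201631 / 1927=-623.58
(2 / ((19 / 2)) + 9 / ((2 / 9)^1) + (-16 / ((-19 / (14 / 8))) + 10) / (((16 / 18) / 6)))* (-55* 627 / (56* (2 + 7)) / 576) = -1358225 / 96768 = -14.04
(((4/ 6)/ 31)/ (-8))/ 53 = -1/ 19716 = -0.00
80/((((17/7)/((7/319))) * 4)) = 980/5423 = 0.18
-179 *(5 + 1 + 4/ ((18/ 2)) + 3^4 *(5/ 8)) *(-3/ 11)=735511/ 264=2786.03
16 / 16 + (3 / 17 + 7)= 139 / 17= 8.18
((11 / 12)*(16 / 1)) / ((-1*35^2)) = -44 / 3675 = -0.01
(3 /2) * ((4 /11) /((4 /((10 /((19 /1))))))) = 15 /209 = 0.07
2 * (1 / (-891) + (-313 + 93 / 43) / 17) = -36.57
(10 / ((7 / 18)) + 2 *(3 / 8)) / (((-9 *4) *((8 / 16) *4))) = -247 / 672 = -0.37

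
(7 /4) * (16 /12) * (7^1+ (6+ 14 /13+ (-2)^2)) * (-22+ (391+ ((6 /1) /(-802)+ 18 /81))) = 2191955920 /140751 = 15573.29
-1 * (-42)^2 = -1764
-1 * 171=-171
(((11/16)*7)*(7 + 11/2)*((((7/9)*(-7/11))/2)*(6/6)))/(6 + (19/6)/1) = -1715/1056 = -1.62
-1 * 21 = -21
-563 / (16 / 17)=-9571 / 16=-598.19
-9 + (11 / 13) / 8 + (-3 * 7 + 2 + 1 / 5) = -14401 / 520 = -27.69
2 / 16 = 1 / 8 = 0.12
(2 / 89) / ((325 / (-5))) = -2 / 5785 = -0.00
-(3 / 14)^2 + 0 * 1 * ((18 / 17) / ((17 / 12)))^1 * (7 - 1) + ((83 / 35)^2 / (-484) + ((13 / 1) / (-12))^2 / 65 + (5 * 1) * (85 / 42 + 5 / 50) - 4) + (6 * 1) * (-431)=-55056181519 / 21344400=-2579.42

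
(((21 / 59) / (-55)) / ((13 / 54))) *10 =-2268 / 8437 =-0.27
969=969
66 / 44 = 3 / 2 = 1.50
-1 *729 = -729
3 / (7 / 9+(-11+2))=-27 / 74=-0.36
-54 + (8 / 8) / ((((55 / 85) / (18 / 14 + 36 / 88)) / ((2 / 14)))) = -635895 / 11858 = -53.63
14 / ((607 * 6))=7 / 1821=0.00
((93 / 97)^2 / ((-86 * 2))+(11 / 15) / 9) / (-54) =-16634213 / 11797756920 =-0.00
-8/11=-0.73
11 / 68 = 0.16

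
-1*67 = -67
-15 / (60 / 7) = -7 / 4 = -1.75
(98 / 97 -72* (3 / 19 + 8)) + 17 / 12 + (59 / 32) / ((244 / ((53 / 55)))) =-1388852329217 / 2374373760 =-584.93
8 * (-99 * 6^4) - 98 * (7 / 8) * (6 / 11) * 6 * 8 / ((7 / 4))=-11304864 / 11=-1027714.91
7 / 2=3.50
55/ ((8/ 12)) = 165/ 2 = 82.50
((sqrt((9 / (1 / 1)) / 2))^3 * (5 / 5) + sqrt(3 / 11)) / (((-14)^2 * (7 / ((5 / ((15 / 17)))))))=17 * sqrt(33) / 45276 + 153 * sqrt(2) / 5488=0.04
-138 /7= -19.71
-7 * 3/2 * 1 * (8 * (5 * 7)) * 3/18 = -490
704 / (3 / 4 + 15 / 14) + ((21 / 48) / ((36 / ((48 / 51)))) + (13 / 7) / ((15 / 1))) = 8281937 / 21420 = 386.65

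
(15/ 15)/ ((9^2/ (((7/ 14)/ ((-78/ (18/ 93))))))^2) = 1/ 4262261796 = 0.00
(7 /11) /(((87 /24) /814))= 142.90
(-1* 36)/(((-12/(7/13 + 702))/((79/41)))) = 2164521/533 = 4061.02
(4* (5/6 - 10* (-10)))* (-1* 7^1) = -8470/3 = -2823.33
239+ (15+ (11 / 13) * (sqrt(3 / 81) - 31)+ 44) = 11 * sqrt(3) / 117+ 3533 / 13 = 271.93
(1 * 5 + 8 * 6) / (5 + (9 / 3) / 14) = 742 / 73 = 10.16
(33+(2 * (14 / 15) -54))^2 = 366.08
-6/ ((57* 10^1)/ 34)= -34/ 95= -0.36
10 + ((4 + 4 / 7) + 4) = 130 / 7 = 18.57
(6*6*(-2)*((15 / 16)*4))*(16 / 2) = -2160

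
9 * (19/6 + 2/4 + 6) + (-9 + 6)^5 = -156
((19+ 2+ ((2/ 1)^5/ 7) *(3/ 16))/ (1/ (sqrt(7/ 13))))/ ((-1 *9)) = -17 *sqrt(91)/ 91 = -1.78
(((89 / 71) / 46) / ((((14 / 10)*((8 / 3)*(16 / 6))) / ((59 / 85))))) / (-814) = -47259 / 20247318784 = -0.00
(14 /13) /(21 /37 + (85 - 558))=-259 /113620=-0.00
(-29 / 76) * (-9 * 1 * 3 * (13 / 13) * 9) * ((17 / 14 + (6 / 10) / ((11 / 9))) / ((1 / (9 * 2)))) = 83274399 / 29260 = 2846.02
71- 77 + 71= 65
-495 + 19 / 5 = -2456 / 5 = -491.20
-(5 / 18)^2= -25 / 324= -0.08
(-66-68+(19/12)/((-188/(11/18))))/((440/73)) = -397242713/17867520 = -22.23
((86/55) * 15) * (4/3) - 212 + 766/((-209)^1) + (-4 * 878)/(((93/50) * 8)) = -8171584/19437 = -420.41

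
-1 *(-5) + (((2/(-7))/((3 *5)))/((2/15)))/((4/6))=67/14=4.79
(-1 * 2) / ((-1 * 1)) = 2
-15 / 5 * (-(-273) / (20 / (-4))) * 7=5733 / 5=1146.60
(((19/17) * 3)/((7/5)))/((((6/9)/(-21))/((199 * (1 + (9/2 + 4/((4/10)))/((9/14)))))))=-6011790/17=-353634.71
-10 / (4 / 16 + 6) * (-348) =2784 / 5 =556.80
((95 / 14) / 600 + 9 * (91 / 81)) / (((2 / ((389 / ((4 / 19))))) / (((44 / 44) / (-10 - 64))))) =-126.38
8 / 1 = 8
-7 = -7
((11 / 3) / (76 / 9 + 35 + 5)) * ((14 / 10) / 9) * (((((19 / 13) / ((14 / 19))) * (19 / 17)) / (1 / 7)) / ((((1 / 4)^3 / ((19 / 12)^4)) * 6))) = 68828123903 / 5619481920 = 12.25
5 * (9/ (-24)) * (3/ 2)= -45/ 16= -2.81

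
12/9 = 4/3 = 1.33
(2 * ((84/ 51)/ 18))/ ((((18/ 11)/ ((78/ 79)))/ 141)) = 188188/ 12087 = 15.57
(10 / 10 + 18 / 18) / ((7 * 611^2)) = 2 / 2613247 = 0.00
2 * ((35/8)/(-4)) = -35/16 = -2.19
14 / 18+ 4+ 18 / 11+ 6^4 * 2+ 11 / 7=1801790 / 693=2599.99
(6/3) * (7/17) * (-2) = -28/17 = -1.65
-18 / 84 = -0.21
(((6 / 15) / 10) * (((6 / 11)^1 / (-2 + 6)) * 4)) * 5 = 6 / 55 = 0.11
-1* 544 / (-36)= 136 / 9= 15.11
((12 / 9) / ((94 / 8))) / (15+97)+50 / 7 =7051 / 987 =7.14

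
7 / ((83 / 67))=469 / 83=5.65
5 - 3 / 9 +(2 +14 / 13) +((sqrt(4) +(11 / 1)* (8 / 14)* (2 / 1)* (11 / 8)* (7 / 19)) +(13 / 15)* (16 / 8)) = 22039 / 1235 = 17.85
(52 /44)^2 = 169 /121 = 1.40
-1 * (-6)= 6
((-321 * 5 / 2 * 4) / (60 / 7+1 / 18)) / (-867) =134820 / 314143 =0.43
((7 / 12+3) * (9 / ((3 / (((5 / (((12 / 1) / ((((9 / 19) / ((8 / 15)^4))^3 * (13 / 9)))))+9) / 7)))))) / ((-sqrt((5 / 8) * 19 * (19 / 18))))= -31562857128237295131 * sqrt(5) / 1253782729879715840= -56.29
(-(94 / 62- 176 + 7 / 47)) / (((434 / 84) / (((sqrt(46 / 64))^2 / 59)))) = 8763207 / 21318824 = 0.41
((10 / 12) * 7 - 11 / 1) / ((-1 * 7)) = 31 / 42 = 0.74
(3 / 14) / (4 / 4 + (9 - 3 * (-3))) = 3 / 266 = 0.01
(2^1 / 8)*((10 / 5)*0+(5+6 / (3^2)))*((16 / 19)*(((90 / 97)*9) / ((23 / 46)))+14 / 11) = 2642837 / 121638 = 21.73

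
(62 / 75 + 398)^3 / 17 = 26763096278528 / 7171875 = 3731673.56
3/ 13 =0.23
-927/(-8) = 927/8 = 115.88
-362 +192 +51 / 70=-11849 / 70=-169.27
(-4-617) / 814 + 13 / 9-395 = -2888777 / 7326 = -394.32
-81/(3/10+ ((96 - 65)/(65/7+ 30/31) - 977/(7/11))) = 2523150/47720627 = 0.05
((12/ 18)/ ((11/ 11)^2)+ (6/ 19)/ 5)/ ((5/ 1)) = 208/ 1425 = 0.15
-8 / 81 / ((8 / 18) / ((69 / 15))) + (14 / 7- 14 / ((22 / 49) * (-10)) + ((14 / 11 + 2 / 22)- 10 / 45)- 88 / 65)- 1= 37111 / 12870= 2.88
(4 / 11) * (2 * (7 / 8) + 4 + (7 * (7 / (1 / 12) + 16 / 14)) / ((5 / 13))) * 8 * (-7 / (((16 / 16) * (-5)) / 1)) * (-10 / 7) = -497712 / 55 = -9049.31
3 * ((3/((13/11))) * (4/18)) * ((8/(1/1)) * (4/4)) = 176/13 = 13.54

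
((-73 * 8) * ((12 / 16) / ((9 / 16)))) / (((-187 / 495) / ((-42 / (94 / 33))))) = -24282720 / 799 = -30391.39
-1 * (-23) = 23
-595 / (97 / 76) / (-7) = 6460 / 97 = 66.60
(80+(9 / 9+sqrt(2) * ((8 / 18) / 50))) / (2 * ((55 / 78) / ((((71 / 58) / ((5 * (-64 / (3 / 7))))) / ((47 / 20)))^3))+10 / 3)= -30527302923 / 1565288201250955430-41875587 * sqrt(2) / 19566102515636942875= -0.00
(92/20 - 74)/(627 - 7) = -347/3100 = -0.11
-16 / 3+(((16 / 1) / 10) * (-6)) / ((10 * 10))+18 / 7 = -7502 / 2625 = -2.86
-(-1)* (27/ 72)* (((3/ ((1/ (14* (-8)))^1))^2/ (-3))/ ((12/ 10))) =-11760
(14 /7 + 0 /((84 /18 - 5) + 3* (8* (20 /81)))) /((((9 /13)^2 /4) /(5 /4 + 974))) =1318538 /81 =16278.25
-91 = -91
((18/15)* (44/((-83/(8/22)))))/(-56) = 12/2905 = 0.00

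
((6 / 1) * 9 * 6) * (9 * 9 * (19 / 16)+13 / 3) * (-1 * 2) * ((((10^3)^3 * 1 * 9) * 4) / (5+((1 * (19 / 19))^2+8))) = -1172475000000000 / 7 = -167496428571428.57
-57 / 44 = -1.30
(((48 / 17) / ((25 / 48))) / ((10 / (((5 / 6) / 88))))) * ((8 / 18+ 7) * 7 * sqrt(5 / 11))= 3752 * sqrt(55) / 154275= 0.18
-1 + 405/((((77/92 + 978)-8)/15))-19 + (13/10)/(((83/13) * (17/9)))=-17183327243/1260262870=-13.63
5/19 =0.26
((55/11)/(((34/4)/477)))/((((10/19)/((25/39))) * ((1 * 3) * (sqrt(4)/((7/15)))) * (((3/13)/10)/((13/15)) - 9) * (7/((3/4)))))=-65455/206244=-0.32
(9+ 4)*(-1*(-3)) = 39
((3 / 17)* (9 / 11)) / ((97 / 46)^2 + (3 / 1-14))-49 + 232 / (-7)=-213064157 / 2593129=-82.16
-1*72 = -72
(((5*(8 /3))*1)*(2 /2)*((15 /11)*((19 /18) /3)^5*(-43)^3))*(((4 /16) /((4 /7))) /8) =-34451760558775 /80813044224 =-426.31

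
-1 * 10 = -10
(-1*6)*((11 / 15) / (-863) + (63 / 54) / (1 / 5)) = -151003 / 4315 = -34.99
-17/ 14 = -1.21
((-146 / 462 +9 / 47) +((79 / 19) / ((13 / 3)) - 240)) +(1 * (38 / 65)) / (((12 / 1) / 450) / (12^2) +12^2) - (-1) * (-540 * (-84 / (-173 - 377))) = -304861401716789 / 947852850945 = -321.63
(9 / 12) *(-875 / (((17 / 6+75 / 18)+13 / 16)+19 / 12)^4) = -3483648000 / 41371966801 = -0.08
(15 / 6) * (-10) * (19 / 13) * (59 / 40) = -5605 / 104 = -53.89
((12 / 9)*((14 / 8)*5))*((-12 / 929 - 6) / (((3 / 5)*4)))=-162925 / 5574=-29.23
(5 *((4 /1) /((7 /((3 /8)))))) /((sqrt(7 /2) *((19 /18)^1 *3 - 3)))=45 *sqrt(14) /49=3.44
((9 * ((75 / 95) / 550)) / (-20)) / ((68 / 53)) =-1431 / 2842400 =-0.00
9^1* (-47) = -423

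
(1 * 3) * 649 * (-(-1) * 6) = 11682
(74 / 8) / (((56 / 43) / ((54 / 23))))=42957 / 2576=16.68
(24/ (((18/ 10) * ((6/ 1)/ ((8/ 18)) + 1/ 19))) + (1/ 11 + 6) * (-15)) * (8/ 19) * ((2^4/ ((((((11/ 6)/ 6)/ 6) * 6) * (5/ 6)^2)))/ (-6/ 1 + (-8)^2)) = -8493493248/ 171677825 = -49.47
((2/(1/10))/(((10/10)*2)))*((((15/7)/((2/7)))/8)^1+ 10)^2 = 153125/128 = 1196.29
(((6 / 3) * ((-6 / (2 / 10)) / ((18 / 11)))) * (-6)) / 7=220 / 7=31.43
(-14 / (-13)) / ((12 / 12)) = 14 / 13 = 1.08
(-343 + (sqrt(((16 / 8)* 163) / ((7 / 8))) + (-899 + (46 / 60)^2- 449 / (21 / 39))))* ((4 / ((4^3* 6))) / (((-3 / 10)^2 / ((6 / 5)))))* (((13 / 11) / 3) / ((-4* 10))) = 169964561 / 59875200- 13* sqrt(1141) / 16632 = 2.81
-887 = -887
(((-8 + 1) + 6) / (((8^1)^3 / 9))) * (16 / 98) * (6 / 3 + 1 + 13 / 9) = -5 / 392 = -0.01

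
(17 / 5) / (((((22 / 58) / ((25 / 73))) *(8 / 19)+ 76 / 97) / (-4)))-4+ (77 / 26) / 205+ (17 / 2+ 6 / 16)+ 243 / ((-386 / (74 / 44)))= -133236865334687 / 18897352136520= -7.05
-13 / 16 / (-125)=13 / 2000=0.01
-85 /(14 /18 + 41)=-765 /376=-2.03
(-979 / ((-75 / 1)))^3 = 938313739 / 421875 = 2224.15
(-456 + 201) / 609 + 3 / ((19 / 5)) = 1430 / 3857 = 0.37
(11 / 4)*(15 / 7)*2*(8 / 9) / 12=55 / 63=0.87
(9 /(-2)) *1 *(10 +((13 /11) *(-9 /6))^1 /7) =-13509 /308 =-43.86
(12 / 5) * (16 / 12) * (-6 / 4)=-24 / 5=-4.80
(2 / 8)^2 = 1 / 16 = 0.06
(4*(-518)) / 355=-2072 / 355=-5.84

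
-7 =-7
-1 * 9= -9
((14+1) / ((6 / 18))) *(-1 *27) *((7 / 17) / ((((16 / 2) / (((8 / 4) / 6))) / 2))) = -2835 / 68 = -41.69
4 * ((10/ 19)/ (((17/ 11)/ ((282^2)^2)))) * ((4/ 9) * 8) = 9893650821120/ 323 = 30630497898.20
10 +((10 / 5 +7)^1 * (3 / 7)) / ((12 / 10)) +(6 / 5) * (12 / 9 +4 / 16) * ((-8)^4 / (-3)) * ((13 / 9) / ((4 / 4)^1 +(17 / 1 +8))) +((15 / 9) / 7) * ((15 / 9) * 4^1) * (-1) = -250409 / 1890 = -132.49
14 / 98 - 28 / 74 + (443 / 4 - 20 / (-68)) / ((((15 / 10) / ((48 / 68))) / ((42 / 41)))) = 163556767 / 3068891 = 53.30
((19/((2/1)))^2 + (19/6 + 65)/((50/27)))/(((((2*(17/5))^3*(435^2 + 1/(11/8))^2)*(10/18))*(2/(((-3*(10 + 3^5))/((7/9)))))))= -47259706527/4768046903815295968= -0.00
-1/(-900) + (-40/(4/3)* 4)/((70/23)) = -248393/6300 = -39.43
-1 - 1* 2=-3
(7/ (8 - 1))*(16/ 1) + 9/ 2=41/ 2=20.50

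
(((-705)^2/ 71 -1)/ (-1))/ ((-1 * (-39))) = -496954/ 2769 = -179.47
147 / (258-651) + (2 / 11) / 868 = -233795 / 625394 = -0.37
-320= -320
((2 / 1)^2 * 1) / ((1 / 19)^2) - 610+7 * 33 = 1065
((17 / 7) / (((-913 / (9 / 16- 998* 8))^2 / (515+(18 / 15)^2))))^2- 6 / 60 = 9196405578.17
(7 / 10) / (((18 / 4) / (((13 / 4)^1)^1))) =91 / 180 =0.51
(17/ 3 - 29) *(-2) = 140/ 3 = 46.67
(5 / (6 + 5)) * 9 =45 / 11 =4.09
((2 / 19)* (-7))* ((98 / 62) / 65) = -686 / 38285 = -0.02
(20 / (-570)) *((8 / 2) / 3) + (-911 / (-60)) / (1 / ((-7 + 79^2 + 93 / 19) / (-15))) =-107989829 / 17100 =-6315.19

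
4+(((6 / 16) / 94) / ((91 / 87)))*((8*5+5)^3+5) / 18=122701 / 5264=23.31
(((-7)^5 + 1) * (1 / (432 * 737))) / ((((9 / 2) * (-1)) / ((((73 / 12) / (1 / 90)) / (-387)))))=-1022365 / 61607304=-0.02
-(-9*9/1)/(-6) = -27/2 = -13.50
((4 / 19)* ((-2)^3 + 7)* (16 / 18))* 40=-1280 / 171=-7.49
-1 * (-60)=60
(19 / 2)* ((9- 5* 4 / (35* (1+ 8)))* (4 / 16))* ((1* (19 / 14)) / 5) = 203243 / 35280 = 5.76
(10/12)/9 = 0.09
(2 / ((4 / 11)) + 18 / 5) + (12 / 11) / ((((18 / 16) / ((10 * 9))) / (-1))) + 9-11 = -8819 / 110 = -80.17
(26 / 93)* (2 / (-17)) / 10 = -26 / 7905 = -0.00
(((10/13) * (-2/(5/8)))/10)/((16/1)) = -1/65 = -0.02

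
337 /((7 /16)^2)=86272 /49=1760.65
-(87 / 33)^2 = -841 / 121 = -6.95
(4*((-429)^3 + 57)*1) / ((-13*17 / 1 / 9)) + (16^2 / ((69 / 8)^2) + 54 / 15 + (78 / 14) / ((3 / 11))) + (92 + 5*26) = 473640372034351 / 36826335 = 12861458.30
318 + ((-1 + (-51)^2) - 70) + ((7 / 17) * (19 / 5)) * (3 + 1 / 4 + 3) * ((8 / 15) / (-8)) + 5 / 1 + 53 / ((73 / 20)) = 42693407 / 14892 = 2866.87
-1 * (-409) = 409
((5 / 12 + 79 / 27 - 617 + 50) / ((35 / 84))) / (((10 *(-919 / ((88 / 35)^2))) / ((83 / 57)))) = 1.36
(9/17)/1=9/17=0.53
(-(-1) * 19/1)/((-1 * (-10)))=19/10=1.90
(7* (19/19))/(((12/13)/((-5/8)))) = -455/96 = -4.74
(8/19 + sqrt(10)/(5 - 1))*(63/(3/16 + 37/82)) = 330624/7961 + 10332*sqrt(10)/419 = 119.51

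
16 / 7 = 2.29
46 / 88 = 23 / 44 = 0.52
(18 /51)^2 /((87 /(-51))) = -36 /493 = -0.07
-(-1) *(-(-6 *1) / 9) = 2 / 3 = 0.67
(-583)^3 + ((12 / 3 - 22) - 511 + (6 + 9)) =-198155801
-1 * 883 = -883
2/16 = 1/8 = 0.12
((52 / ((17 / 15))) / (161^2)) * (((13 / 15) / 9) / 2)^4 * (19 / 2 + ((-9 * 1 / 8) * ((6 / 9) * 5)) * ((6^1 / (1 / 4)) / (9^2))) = 0.00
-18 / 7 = -2.57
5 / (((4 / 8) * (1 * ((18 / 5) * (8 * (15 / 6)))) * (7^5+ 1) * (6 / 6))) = 5 / 605088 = 0.00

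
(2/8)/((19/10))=5/38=0.13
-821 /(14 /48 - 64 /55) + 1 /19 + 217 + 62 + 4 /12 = 80101715 /65607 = 1220.93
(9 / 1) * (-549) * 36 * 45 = -8004420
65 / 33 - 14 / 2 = -166 / 33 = -5.03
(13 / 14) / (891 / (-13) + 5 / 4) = -338 / 24493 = -0.01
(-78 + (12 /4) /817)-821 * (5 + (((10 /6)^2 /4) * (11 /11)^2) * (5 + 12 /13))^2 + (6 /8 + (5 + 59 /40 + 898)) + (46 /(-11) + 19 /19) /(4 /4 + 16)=-11269767980173837 /167311338480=-67358.06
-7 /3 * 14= -32.67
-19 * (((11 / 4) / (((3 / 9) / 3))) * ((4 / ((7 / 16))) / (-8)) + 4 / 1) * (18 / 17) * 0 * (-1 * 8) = 0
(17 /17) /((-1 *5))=-0.20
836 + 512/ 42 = 17812/ 21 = 848.19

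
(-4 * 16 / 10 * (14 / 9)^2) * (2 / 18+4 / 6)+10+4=7126 / 3645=1.96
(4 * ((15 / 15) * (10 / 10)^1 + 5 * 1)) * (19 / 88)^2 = 1083 / 968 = 1.12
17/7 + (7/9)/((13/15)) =908/273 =3.33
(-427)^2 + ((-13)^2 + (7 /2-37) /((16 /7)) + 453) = 182936.34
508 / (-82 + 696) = 254 / 307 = 0.83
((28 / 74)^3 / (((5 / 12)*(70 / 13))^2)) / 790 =170352 / 12504959375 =0.00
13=13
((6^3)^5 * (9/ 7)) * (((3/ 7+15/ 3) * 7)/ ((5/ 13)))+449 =2090442441440611/ 35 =59726926898303.17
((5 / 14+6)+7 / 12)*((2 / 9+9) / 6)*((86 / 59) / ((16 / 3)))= 2080727 / 713664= 2.92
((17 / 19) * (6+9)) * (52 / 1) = 13260 / 19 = 697.89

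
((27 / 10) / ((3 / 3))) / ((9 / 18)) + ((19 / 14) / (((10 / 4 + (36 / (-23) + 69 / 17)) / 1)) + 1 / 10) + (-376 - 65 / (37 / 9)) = -780875899 / 2022790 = -386.04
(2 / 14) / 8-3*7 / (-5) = 1181 / 280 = 4.22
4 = 4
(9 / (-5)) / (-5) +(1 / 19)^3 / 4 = 246949 / 685900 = 0.36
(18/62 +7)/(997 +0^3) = 226/30907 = 0.01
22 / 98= 11 / 49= 0.22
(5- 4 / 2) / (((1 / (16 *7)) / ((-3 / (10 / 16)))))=-1612.80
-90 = -90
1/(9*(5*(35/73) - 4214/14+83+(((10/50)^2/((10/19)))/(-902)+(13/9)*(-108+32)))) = -16461500/48206274983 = -0.00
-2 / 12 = -1 / 6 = -0.17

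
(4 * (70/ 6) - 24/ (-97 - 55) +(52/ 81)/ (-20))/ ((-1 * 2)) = -180034/ 7695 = -23.40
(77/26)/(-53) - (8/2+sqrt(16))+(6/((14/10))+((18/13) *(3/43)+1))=-1108935/414778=-2.67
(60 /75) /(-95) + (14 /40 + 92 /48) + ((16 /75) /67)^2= 1083425014 /479761875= 2.26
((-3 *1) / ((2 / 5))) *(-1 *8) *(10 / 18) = 100 / 3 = 33.33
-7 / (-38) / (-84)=-1 / 456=-0.00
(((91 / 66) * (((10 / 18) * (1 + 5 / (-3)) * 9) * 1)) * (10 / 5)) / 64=-455 / 3168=-0.14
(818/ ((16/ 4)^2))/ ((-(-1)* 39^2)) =409/ 12168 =0.03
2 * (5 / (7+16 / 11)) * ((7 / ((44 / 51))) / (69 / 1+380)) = 595 / 27838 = 0.02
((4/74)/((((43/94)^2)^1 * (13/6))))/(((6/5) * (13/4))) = 353440/11561797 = 0.03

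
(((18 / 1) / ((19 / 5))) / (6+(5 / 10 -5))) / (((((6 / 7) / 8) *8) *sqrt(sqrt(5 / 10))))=70 *2^(1 / 4) / 19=4.38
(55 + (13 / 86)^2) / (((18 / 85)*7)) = 34590665 / 931896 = 37.12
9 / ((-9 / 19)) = -19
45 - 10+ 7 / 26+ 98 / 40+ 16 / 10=10223 / 260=39.32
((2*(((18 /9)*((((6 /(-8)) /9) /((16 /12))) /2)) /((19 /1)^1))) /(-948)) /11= 1 /1585056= 0.00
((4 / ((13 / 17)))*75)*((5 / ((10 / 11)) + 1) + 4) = 53550 / 13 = 4119.23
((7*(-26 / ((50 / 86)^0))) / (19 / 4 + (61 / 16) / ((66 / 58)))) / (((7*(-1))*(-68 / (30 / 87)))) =-2640 / 162197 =-0.02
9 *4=36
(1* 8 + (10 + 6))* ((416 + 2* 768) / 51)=15616 / 17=918.59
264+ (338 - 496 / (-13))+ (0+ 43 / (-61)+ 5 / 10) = 1014959 / 1586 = 639.95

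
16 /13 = 1.23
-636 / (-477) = 4 / 3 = 1.33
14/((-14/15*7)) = -15/7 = -2.14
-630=-630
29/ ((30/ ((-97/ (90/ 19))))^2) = 13.51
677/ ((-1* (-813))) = 677/ 813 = 0.83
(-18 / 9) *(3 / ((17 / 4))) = -24 / 17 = -1.41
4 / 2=2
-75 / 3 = -25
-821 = -821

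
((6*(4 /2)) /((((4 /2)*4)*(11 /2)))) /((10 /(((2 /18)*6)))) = 1 /55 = 0.02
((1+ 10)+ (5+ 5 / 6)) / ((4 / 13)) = 1313 / 24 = 54.71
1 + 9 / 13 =22 / 13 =1.69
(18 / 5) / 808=9 / 2020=0.00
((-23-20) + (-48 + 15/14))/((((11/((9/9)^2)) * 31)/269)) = -70.94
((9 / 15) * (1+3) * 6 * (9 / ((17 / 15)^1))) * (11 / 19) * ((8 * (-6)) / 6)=-171072 / 323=-529.63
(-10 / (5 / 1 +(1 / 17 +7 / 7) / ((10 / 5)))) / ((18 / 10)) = -425 / 423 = -1.00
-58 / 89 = -0.65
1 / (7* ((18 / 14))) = 1 / 9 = 0.11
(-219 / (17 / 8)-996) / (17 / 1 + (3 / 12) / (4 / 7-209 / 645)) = -61.02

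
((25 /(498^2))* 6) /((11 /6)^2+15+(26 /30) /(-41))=30750 /932419261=0.00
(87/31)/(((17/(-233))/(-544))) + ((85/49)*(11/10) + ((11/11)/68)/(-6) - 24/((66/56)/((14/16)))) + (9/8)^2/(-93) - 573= 1109087100797/54538176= 20335.98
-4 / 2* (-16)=32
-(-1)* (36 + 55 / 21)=811 / 21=38.62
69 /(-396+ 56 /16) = -138 /785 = -0.18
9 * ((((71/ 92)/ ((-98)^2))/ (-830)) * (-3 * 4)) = 1917/ 183340360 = 0.00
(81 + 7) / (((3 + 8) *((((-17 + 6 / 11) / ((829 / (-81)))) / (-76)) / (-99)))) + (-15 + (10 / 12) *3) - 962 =118800823 / 3258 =36464.34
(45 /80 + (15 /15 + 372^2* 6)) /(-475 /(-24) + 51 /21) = 278982669 /7466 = 37367.09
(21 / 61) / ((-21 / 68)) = -68 / 61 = -1.11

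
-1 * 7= -7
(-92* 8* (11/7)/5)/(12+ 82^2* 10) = -88/25585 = -0.00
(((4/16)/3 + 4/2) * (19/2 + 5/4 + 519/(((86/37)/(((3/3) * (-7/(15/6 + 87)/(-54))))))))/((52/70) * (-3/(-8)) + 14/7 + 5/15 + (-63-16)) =-2684808875/8889942636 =-0.30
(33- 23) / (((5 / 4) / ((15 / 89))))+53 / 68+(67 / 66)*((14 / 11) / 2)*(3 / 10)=4250091 / 1830730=2.32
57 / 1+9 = 66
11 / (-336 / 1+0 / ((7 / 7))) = -11 / 336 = -0.03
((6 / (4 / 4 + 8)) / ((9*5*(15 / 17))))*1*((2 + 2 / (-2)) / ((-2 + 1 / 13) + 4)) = 442 / 54675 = 0.01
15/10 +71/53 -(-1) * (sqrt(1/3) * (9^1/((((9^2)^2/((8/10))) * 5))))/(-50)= 301/106 -2 * sqrt(3)/1366875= 2.84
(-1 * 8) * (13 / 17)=-104 / 17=-6.12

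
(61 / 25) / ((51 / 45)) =183 / 85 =2.15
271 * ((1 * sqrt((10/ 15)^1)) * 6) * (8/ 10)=1062.10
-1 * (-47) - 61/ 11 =456/ 11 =41.45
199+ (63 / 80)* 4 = 4043 / 20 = 202.15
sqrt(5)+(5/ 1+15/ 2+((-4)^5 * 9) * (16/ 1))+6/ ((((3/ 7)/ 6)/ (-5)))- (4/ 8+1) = -147865+sqrt(5) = -147862.76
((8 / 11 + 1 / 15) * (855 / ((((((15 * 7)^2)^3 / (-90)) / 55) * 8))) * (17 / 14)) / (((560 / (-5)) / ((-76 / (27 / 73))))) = -58688131 / 84050798580000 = -0.00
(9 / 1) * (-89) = -801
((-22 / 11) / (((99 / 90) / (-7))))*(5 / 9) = 700 / 99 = 7.07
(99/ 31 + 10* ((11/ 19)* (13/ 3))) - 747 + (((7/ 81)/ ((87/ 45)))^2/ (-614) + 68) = -144278128822765/ 221721184494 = -650.72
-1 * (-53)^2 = -2809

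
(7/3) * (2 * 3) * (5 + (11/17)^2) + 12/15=110776/1445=76.66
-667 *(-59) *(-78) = -3069534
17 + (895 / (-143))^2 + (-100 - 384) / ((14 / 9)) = -36497316 / 143143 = -254.97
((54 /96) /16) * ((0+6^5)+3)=70011 /256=273.48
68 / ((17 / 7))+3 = 31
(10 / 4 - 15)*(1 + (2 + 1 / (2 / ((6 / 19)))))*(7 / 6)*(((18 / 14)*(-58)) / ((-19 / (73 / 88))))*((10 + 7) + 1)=-21434625 / 7942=-2698.90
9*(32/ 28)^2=576/ 49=11.76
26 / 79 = 0.33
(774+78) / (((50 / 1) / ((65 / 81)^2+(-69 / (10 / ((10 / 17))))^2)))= 4609028332 / 15801075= 291.69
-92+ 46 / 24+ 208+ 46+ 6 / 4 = 165.42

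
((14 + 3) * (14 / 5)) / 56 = 17 / 20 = 0.85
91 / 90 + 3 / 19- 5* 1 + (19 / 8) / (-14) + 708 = 67414979 / 95760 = 704.00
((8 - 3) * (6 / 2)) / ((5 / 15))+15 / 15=46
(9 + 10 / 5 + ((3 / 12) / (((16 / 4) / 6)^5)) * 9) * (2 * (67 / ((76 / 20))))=1204325 / 1216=990.40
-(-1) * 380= 380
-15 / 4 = -3.75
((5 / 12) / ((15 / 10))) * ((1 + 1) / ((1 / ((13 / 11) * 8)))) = 520 / 99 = 5.25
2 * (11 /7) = 3.14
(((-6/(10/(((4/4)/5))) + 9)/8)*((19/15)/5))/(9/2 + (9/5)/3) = 703/12750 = 0.06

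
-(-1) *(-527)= -527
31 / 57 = 0.54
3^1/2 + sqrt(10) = 3/2 + sqrt(10) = 4.66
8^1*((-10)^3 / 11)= -8000 / 11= -727.27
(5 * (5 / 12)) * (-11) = -275 / 12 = -22.92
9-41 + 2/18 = -287/9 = -31.89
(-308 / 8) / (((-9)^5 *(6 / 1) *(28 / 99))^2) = -0.00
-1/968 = -0.00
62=62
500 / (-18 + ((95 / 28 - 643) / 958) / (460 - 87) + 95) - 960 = -146915150240 / 154078839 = -953.51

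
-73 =-73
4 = 4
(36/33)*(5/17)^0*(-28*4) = -1344/11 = -122.18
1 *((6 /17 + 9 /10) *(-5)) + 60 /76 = -3537 /646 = -5.48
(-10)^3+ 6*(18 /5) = -4892 /5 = -978.40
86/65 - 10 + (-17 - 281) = -19934/65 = -306.68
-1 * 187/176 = -17/16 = -1.06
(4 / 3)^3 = 64 / 27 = 2.37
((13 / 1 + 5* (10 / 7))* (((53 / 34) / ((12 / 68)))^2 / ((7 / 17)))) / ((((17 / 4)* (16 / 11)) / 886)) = 643348079 / 1176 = 547064.69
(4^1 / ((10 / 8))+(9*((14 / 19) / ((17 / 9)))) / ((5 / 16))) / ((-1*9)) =-23312 / 14535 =-1.60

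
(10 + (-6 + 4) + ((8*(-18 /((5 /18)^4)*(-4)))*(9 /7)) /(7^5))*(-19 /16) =-2689546387 /147061250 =-18.29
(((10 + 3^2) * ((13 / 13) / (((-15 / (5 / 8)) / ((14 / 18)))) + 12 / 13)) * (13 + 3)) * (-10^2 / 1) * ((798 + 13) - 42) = -7308422200 / 351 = -20821715.67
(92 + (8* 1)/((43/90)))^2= 21864976/1849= 11825.30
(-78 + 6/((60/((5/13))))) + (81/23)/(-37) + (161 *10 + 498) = 44914525/22126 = 2029.94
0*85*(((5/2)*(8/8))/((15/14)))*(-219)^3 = 0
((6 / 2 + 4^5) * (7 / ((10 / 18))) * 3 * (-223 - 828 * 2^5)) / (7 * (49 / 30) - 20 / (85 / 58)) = 528996281814 / 1129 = 468552951.12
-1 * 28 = -28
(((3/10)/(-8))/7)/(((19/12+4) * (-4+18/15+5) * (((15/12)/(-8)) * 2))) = 36/25795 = 0.00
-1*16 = -16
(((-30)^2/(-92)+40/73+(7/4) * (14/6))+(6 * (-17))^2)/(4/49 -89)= -10266284147/87784836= -116.95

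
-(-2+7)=-5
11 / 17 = 0.65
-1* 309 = -309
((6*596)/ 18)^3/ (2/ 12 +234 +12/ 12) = 423417472/ 12699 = 33342.58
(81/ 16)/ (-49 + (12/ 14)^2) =-3969/ 37840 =-0.10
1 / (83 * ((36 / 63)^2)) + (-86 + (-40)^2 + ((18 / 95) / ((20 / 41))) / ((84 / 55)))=1337300863 / 883120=1514.29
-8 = -8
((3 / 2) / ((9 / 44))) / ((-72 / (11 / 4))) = -121 / 432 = -0.28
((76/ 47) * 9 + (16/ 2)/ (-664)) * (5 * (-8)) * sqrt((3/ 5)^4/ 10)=-81684 * sqrt(10)/ 3901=-66.22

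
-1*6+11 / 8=-37 / 8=-4.62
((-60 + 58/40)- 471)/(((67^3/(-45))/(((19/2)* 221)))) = 400244481/2406104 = 166.35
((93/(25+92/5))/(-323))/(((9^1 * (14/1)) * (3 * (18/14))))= -5/366282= -0.00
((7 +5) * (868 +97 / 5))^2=2834923536 / 25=113396941.44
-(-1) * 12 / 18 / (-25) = -2 / 75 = -0.03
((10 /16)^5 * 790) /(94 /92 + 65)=28390625 /24879104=1.14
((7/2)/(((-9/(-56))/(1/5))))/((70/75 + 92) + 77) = 196/7647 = 0.03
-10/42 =-5/21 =-0.24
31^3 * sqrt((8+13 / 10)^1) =29791 * sqrt(930) / 10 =90850.34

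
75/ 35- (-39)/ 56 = 159/ 56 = 2.84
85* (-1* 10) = -850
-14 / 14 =-1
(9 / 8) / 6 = 3 / 16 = 0.19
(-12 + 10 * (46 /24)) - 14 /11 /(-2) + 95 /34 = 5945 /561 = 10.60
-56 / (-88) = 7 / 11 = 0.64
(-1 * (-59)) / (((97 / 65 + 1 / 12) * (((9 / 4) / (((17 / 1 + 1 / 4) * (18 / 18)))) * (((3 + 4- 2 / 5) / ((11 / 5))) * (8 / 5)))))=441025 / 7374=59.81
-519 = -519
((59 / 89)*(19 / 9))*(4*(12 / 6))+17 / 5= 58457 / 4005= 14.60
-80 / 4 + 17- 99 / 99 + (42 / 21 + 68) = 66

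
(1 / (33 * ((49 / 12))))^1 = 4 / 539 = 0.01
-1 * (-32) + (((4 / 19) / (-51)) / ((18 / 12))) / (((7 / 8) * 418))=136094080 / 4252941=32.00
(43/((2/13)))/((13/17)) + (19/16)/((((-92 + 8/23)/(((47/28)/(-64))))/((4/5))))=27613808699/75550720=365.50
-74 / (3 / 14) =-1036 / 3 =-345.33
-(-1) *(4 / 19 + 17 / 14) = 379 / 266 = 1.42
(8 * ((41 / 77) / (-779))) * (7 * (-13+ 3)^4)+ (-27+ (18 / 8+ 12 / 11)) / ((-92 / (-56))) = -3818453 / 9614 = -397.18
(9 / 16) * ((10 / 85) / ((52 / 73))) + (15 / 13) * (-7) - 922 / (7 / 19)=-124282537 / 49504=-2510.56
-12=-12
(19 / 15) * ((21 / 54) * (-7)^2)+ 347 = 100207 / 270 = 371.14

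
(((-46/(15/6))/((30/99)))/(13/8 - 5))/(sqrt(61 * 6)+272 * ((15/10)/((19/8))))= 41840128/394558875 - 730664 * sqrt(366)/1183676625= 0.09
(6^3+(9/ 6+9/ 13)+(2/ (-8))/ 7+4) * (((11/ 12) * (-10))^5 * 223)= -336136084796875/ 104832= -3206426327.81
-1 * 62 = -62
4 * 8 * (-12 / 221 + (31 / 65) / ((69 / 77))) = 89696 / 5865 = 15.29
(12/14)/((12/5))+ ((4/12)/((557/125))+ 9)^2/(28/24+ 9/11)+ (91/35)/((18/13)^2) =19912029315911/460887299460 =43.20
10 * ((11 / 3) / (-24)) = -55 / 36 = -1.53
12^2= 144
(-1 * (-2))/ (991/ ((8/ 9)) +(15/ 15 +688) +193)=16/ 15975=0.00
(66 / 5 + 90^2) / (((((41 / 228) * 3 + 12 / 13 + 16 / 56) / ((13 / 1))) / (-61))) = -222479683608 / 60455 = -3680087.40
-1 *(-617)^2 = -380689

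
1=1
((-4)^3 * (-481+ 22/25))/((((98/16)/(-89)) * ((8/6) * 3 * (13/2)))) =-273476352/15925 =-17172.77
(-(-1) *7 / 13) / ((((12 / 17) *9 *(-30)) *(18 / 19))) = -2261 / 758160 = -0.00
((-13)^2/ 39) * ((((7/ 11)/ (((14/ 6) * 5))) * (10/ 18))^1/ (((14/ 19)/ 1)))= 247/ 1386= 0.18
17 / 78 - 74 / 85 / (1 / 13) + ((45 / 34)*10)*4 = 277409 / 6630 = 41.84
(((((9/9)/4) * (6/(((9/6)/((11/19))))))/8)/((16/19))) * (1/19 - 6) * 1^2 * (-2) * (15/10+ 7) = 21131/2432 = 8.69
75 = 75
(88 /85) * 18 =1584 /85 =18.64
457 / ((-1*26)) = -457 / 26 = -17.58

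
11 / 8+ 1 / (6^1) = 1.54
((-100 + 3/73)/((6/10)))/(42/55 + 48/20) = -2006675/38106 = -52.66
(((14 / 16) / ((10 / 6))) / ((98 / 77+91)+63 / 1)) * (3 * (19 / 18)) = 209 / 19520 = 0.01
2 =2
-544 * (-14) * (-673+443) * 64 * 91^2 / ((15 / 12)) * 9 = -6684209086464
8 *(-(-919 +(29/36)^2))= 1190183/162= 7346.81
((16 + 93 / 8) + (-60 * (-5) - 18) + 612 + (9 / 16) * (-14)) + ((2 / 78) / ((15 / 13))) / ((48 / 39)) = 657913 / 720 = 913.77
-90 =-90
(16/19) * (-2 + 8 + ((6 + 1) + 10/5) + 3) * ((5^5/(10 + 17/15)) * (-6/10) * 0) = 0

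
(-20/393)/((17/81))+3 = 6141/2227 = 2.76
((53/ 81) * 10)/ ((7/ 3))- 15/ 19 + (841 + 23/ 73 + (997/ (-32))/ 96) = 226291644407/ 268434432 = 843.01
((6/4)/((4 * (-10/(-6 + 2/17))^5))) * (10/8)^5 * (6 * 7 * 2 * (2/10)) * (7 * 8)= 861328125/11358856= 75.83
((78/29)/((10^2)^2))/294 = 13/14210000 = 0.00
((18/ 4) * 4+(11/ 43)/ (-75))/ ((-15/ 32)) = -1857248/ 48375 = -38.39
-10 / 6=-5 / 3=-1.67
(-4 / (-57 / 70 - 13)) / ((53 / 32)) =8960 / 51251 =0.17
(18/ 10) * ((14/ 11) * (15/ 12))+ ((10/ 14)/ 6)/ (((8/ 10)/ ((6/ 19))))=17033/ 5852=2.91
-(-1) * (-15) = -15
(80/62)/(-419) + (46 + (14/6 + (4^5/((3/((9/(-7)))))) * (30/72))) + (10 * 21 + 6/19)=392784389/5182611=75.79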